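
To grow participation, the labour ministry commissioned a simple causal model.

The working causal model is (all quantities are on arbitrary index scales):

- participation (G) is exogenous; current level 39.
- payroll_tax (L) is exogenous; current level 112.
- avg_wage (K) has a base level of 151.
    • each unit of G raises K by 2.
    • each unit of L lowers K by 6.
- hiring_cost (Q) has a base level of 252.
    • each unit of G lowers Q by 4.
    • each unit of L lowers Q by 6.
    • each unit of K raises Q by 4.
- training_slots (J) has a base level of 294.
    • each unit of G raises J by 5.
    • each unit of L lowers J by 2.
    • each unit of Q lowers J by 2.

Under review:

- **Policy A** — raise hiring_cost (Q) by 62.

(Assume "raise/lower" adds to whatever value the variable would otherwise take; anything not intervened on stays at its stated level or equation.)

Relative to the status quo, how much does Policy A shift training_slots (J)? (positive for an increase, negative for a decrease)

-124

Baseline:
  G = 39
  L = 112
  K = 151 + 2·39 − 6·112 = -443
  Q = 252 − 4·39 − 6·112 + 4·(-443) = -2348
  J = 294 + 5·39 − 2·112 − 2·(-2348) = 4961
Policy A (Q + 62):
  G = 39
  L = 112
  K = 151 + 2·39 − 6·112 = -443
  Q = 252 − 4·39 − 6·112 + 4·(-443) (+62 from intervention) = -2286
  J = 294 + 5·39 − 2·112 − 2·(-2286) = 4837
Change in J: 4837 − 4961 = -124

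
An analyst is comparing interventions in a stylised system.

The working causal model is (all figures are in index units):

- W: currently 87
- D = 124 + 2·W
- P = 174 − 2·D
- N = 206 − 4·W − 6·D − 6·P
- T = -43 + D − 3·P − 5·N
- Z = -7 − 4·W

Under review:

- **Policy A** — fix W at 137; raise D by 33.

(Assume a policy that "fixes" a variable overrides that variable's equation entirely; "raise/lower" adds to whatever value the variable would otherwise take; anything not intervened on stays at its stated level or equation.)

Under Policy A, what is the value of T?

-3548

Policy A (W := 137, D + 33):
  W = 137
  D = 124 + 2·137 (+33 from intervention) = 431
  P = 174 − 2·431 = -688
  N = 206 − 4·137 − 6·431 − 6·(-688) = 1200
  T = -43 + 431 − 3·(-688) − 5·1200 = -3548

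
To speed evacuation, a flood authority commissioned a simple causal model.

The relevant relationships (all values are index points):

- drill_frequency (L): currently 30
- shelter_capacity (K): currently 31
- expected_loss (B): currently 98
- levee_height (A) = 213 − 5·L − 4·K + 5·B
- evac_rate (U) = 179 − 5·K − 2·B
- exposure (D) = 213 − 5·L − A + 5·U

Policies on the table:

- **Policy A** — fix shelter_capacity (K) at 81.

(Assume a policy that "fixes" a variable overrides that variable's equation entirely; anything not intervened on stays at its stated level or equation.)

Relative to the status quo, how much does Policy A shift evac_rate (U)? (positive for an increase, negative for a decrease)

Baseline:
  K = 31
  B = 98
  U = 179 − 5·31 − 2·98 = -172
Policy A (K := 81):
  K = 81
  B = 98
  U = 179 − 5·81 − 2·98 = -422
Change in U: -422 − (-172) = -250

-250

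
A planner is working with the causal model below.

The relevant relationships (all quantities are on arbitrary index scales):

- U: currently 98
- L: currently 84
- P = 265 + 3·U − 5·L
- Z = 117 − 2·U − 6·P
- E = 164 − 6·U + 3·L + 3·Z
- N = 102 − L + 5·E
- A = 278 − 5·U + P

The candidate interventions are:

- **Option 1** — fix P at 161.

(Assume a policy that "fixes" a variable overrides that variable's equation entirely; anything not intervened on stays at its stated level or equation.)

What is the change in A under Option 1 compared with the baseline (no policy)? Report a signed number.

Baseline:
  U = 98
  L = 84
  P = 265 + 3·98 − 5·84 = 139
  A = 278 − 5·98 + 139 = -73
Option 1 (P := 161):
  U = 98
  L = 84
  P = 161
  A = 278 − 5·98 + 161 = -51
Change in A: -51 − (-73) = 22

22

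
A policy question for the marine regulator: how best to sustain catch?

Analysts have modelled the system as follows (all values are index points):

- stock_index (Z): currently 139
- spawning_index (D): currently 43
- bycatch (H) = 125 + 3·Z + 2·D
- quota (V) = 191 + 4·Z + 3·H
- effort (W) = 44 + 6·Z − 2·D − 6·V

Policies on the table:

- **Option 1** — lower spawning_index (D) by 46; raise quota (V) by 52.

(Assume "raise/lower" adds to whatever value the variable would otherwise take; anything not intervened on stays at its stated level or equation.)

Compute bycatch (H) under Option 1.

Option 1 (D − 46, V + 52):
  Z = 139
  D = 43 − 46 = -3
  H = 125 + 3·139 + 2·(-3) = 536

536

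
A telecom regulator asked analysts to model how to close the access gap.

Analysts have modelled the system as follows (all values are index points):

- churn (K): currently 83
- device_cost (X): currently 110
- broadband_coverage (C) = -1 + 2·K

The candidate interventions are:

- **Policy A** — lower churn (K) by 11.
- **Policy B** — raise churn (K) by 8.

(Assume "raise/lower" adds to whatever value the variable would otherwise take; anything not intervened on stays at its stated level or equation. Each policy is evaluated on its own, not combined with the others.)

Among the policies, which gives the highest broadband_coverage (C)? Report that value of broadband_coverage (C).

Policy A (K − 11):
  K = 83 − 11 = 72
  C = -1 + 2·72 = 143
Policy B (K + 8):
  K = 83 + 8 = 91
  C = -1 + 2·91 = 181
Comparing — Policy A: C=143, Policy B: C=181. Highest is 181 (Policy B).

181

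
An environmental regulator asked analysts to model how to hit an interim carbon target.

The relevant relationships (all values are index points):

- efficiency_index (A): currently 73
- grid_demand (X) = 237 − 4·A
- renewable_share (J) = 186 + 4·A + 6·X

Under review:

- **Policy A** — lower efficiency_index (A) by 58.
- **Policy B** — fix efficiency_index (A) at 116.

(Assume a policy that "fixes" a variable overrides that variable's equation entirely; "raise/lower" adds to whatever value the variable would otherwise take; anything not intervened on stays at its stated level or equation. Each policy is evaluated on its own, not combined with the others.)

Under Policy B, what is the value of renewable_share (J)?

-712

Policy B (A := 116):
  A = 116
  X = 237 − 4·116 = -227
  J = 186 + 4·116 + 6·(-227) = -712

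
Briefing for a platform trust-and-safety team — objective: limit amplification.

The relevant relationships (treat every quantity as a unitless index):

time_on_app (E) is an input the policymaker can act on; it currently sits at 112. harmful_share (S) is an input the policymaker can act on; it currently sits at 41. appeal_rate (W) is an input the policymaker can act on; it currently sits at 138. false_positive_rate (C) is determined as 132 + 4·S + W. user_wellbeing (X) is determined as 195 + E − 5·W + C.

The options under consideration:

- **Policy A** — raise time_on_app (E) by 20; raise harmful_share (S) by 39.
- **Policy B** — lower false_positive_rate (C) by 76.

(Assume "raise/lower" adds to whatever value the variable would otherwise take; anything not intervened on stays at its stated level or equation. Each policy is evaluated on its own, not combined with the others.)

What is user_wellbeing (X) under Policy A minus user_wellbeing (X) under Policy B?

Policy A (E + 20, S + 39):
  E = 112 + 20 = 132
  S = 41 + 39 = 80
  W = 138
  C = 132 + 4·80 + 138 = 590
  X = 195 + 132 − 5·138 + 590 = 227
Policy B (C − 76):
  E = 112
  S = 41
  W = 138
  C = 132 + 4·41 + 138 (−76 from intervention) = 358
  X = 195 + 112 − 5·138 + 358 = -25
X: 227 − (-25) = 252

252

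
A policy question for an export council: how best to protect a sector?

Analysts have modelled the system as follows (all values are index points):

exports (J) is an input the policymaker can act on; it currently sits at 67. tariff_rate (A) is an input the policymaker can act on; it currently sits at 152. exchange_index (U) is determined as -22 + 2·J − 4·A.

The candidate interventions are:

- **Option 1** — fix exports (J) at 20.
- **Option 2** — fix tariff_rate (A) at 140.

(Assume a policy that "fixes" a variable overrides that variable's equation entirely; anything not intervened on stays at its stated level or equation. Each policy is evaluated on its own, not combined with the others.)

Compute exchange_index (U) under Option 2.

Option 2 (A := 140):
  J = 67
  A = 140
  U = -22 + 2·67 − 4·140 = -448

-448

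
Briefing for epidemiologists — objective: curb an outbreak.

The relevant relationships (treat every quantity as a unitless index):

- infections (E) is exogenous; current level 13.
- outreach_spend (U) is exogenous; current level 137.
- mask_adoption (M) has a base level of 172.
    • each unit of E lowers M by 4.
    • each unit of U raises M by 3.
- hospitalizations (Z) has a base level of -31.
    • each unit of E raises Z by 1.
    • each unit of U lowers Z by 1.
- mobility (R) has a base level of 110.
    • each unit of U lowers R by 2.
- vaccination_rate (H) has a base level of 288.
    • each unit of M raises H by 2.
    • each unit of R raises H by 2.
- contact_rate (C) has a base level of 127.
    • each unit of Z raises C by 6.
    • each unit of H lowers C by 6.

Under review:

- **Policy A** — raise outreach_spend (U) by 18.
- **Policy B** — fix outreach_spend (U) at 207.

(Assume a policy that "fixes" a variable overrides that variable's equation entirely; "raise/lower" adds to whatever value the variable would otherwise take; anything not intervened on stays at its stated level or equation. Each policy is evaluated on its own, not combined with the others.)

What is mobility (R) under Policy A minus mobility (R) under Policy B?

104

Policy A (U + 18):
  U = 137 + 18 = 155
  R = 110 − 2·155 = -200
Policy B (U := 207):
  U = 207
  R = 110 − 2·207 = -304
R: -200 − (-304) = 104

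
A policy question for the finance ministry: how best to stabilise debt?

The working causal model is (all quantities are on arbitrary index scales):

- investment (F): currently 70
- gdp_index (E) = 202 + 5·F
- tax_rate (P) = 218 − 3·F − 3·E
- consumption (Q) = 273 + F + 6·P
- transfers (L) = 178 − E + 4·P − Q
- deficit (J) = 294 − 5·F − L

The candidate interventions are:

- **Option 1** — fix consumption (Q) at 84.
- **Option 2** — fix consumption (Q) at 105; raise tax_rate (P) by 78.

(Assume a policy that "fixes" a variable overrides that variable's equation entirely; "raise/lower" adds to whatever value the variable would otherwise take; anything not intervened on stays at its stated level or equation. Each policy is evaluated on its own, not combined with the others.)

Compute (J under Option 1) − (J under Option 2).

291

Option 1 (Q := 84):
  F = 70
  E = 202 + 5·70 = 552
  P = 218 − 3·70 − 3·552 = -1648
  Q = 84
  L = 178 − 552 + 4·(-1648) − 84 = -7050
  J = 294 − 5·70 − (-7050) = 6994
Option 2 (Q := 105, P + 78):
  F = 70
  E = 202 + 5·70 = 552
  P = 218 − 3·70 − 3·552 (+78 from intervention) = -1570
  Q = 105
  L = 178 − 552 + 4·(-1570) − 105 = -6759
  J = 294 − 5·70 − (-6759) = 6703
J: 6994 − 6703 = 291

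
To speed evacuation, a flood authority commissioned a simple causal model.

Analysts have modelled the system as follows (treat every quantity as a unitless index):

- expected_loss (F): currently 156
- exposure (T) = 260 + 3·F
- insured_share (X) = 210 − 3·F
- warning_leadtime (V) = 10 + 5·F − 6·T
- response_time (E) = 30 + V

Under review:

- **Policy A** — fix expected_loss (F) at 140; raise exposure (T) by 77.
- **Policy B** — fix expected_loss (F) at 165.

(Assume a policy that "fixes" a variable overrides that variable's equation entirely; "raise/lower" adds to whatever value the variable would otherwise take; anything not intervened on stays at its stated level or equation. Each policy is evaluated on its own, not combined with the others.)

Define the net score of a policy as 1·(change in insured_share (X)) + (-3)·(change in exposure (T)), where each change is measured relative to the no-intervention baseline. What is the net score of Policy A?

-39

Baseline:
  F = 156
  T = 260 + 3·156 = 728
  X = 210 − 3·156 = -258
Policy A (F := 140, T + 77):
  F = 140
  T = 260 + 3·140 (+77 from intervention) = 757
  X = 210 − 3·140 = -210
ΔX = -210 − (-258) = 48; ΔT = 757 − 728 = 29
Score = 1·48 + (-3)·29 = -39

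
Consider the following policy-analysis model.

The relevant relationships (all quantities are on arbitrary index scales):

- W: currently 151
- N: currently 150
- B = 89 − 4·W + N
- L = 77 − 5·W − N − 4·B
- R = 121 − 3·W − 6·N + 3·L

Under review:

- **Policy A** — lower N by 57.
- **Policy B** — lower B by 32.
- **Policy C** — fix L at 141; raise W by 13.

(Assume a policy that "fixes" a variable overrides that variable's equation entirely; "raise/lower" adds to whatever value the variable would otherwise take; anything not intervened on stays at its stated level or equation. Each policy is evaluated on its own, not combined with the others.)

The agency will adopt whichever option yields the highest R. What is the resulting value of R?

Policy A (N − 57):
  W = 151
  N = 150 − 57 = 93
  B = 89 − 4·151 + 93 = -422
  L = 77 − 5·151 − 93 − 4·(-422) = 917
  R = 121 − 3·151 − 6·93 + 3·917 = 1861
Policy B (B − 32):
  W = 151
  N = 150
  B = 89 − 4·151 + 150 (−32 from intervention) = -397
  L = 77 − 5·151 − 150 − 4·(-397) = 760
  R = 121 − 3·151 − 6·150 + 3·760 = 1048
Policy C (L := 141, W + 13):
  W = 151 + 13 = 164
  N = 150
  B = 89 − 4·164 + 150 = -417
  L = 141
  R = 121 − 3·164 − 6·150 + 3·141 = -848
Comparing — Policy A: R=1861, Policy B: R=1048, Policy C: R=-848. Highest is 1861 (Policy A).

1861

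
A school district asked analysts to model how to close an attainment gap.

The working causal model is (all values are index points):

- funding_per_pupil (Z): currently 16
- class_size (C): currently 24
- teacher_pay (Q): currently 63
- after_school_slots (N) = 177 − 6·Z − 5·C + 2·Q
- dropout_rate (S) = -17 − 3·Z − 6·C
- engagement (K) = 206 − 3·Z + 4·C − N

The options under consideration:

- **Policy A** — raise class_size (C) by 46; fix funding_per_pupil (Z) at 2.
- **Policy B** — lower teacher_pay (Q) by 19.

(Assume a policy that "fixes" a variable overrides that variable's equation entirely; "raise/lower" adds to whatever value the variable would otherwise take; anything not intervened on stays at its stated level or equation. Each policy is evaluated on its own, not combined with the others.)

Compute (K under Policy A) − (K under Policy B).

334

Policy A (C + 46, Z := 2):
  Z = 2
  C = 24 + 46 = 70
  Q = 63
  N = 177 − 6·2 − 5·70 + 2·63 = -59
  K = 206 − 3·2 + 4·70 − (-59) = 539
Policy B (Q − 19):
  Z = 16
  C = 24
  Q = 63 − 19 = 44
  N = 177 − 6·16 − 5·24 + 2·44 = 49
  K = 206 − 3·16 + 4·24 − 49 = 205
K: 539 − 205 = 334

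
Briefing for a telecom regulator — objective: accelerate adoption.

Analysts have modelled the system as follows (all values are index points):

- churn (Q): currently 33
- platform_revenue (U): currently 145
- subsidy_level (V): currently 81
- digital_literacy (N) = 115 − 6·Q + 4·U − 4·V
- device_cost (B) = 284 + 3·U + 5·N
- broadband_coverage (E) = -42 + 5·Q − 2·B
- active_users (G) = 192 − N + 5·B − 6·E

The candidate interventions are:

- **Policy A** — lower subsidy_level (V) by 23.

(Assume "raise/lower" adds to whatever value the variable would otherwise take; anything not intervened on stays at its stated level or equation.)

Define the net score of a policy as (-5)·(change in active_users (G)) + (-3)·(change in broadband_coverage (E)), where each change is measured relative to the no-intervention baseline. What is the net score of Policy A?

-35880

Baseline:
  Q = 33
  U = 145
  V = 81
  N = 115 − 6·33 + 4·145 − 4·81 = 173
  B = 284 + 3·145 + 5·173 = 1584
  E = -42 + 5·33 − 2·1584 = -3045
  G = 192 − 173 + 5·1584 − 6·(-3045) = 26209
Policy A (V − 23):
  Q = 33
  U = 145
  V = 81 − 23 = 58
  N = 115 − 6·33 + 4·145 − 4·58 = 265
  B = 284 + 3·145 + 5·265 = 2044
  E = -42 + 5·33 − 2·2044 = -3965
  G = 192 − 265 + 5·2044 − 6·(-3965) = 33937
ΔG = 33937 − 26209 = 7728; ΔE = -3965 − (-3045) = -920
Score = (-5)·7728 + (-3)·(-920) = -35880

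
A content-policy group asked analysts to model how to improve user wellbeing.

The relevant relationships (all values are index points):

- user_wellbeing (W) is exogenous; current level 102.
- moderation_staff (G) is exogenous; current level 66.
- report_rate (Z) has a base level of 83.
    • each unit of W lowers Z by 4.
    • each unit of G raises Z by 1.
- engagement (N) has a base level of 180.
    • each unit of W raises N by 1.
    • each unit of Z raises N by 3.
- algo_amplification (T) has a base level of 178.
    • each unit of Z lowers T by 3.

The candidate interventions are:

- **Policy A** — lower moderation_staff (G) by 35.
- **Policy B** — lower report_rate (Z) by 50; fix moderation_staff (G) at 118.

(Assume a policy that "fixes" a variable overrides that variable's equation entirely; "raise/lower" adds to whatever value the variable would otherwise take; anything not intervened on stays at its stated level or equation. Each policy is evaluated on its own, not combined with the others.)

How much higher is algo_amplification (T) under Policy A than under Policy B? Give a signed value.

111

Policy A (G − 35):
  W = 102
  G = 66 − 35 = 31
  Z = 83 − 4·102 + 31 = -294
  T = 178 − 3·(-294) = 1060
Policy B (Z − 50, G := 118):
  W = 102
  G = 118
  Z = 83 − 4·102 + 118 (−50 from intervention) = -257
  T = 178 − 3·(-257) = 949
T: 1060 − 949 = 111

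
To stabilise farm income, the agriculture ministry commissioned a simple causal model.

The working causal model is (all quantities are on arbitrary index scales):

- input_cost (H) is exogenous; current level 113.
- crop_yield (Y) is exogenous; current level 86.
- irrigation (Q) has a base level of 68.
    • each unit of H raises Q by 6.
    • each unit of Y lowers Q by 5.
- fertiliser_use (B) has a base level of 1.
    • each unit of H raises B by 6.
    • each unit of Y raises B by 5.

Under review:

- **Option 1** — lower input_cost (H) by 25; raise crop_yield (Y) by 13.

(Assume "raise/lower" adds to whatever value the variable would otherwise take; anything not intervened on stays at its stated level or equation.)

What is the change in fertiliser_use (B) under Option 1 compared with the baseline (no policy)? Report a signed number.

Baseline:
  H = 113
  Y = 86
  B = 1 + 6·113 + 5·86 = 1109
Option 1 (H − 25, Y + 13):
  H = 113 − 25 = 88
  Y = 86 + 13 = 99
  B = 1 + 6·88 + 5·99 = 1024
Change in B: 1024 − 1109 = -85

-85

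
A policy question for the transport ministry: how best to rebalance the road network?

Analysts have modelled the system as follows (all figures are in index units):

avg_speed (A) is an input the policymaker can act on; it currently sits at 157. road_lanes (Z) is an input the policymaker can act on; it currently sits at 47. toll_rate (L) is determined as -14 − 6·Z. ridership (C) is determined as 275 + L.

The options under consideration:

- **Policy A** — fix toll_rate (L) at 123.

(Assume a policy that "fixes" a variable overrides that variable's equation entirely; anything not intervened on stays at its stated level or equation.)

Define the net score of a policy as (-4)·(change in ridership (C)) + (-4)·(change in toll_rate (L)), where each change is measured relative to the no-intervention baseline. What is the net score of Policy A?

Baseline:
  Z = 47
  L = -14 − 6·47 = -296
  C = 275 + (-296) = -21
Policy A (L := 123):
  Z = 47
  L = 123
  C = 275 + 123 = 398
ΔC = 398 − (-21) = 419; ΔL = 123 − (-296) = 419
Score = (-4)·419 + (-4)·419 = -3352

-3352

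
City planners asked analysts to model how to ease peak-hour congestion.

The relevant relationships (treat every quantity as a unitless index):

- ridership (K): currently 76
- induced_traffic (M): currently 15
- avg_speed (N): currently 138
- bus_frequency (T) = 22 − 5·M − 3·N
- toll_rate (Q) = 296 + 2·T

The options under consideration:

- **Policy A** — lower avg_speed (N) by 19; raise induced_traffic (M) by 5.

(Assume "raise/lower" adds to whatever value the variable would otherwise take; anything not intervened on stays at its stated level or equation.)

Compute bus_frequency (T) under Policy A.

-435

Policy A (N − 19, M + 5):
  M = 15 + 5 = 20
  N = 138 − 19 = 119
  T = 22 − 5·20 − 3·119 = -435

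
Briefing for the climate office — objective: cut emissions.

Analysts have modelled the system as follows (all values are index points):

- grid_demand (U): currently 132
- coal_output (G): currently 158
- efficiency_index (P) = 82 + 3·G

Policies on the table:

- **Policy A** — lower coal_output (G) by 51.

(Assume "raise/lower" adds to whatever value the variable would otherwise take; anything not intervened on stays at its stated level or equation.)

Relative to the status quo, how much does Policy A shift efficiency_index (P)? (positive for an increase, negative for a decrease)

Baseline:
  G = 158
  P = 82 + 3·158 = 556
Policy A (G − 51):
  G = 158 − 51 = 107
  P = 82 + 3·107 = 403
Change in P: 403 − 556 = -153

-153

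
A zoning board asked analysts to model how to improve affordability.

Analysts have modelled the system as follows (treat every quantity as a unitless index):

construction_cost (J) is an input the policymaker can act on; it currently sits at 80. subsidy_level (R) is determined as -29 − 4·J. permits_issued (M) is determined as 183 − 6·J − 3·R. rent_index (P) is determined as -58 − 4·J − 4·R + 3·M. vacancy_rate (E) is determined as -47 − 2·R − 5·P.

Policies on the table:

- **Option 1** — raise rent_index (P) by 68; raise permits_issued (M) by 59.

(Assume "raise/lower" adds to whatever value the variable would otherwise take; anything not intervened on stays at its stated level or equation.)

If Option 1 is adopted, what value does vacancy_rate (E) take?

-16914

Option 1 (P + 68, M + 59):
  J = 80
  R = -29 − 4·80 = -349
  M = 183 − 6·80 − 3·(-349) (+59 from intervention) = 809
  P = -58 − 4·80 − 4·(-349) + 3·809 (+68 from intervention) = 3513
  E = -47 − 2·(-349) − 5·3513 = -16914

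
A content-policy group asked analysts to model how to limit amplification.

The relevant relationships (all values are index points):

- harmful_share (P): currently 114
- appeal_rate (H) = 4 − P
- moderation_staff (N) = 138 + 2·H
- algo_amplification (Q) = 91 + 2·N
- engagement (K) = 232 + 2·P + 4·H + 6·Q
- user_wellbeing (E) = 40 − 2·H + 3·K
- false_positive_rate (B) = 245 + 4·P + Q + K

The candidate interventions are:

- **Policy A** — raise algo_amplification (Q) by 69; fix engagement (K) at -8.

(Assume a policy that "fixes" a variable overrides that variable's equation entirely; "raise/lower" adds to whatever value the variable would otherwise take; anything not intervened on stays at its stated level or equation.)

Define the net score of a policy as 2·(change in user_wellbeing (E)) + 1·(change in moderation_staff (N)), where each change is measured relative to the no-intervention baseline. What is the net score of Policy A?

2460

Baseline:
  P = 114
  H = 4 − 114 = -110
  N = 138 + 2·(-110) = -82
  Q = 91 + 2·(-82) = -73
  K = 232 + 2·114 + 4·(-110) + 6·(-73) = -418
  E = 40 − 2·(-110) + 3·(-418) = -994
Policy A (Q + 69, K := -8):
  P = 114
  H = 4 − 114 = -110
  N = 138 + 2·(-110) = -82
  Q = 91 + 2·(-82) (+69 from intervention) = -4
  K = -8
  E = 40 − 2·(-110) + 3·(-8) = 236
ΔE = 236 − (-994) = 1230; ΔN = -82 − (-82) = 0
Score = 2·1230 + 1·0 = 2460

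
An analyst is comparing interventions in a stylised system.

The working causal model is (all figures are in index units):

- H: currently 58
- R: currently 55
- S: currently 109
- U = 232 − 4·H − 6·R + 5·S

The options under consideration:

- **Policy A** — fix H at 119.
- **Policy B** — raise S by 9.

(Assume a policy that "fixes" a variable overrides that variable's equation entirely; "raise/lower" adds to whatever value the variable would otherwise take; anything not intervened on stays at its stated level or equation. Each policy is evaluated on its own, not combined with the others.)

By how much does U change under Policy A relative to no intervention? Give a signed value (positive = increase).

Baseline:
  H = 58
  R = 55
  S = 109
  U = 232 − 4·58 − 6·55 + 5·109 = 215
Policy A (H := 119):
  H = 119
  R = 55
  S = 109
  U = 232 − 4·119 − 6·55 + 5·109 = -29
Change in U: -29 − 215 = -244

-244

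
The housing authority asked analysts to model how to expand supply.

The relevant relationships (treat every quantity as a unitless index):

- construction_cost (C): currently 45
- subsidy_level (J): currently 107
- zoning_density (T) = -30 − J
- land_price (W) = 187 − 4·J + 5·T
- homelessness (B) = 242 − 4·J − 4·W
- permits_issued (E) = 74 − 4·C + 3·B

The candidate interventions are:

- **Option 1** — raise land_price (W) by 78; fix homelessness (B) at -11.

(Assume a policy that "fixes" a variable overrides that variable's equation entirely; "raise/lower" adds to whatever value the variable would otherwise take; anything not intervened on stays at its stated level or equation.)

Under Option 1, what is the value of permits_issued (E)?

-139

Option 1 (W + 78, B := -11):
  C = 45
  J = 107
  T = -30 − 107 = -137
  W = 187 − 4·107 + 5·(-137) (+78 from intervention) = -848
  B = -11
  E = 74 − 4·45 + 3·(-11) = -139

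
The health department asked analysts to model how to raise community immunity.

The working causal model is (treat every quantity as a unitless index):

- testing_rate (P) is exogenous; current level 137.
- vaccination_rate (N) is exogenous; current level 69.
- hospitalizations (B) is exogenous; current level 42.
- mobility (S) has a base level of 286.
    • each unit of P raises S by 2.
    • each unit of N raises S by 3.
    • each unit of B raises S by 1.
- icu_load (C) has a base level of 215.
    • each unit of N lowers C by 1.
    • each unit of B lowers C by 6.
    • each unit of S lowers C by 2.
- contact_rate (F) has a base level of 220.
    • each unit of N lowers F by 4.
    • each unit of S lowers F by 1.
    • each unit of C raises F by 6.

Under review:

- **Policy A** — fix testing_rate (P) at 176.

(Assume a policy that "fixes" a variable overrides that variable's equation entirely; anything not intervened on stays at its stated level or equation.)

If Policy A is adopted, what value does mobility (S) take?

Policy A (P := 176):
  P = 176
  N = 69
  B = 42
  S = 286 + 2·176 + 3·69 + 42 = 887

887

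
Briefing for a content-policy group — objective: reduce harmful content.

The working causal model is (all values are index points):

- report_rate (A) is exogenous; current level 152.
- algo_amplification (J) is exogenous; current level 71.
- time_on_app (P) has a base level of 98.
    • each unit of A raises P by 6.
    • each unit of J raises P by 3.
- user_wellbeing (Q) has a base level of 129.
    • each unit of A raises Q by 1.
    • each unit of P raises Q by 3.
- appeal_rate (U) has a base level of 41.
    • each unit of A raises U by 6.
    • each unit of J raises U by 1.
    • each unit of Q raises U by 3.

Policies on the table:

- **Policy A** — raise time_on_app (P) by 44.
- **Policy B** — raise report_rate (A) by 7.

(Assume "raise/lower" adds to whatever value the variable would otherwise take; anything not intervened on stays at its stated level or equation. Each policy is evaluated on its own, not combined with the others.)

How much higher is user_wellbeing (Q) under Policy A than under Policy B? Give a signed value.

Policy A (P + 44):
  A = 152
  J = 71
  P = 98 + 6·152 + 3·71 (+44 from intervention) = 1267
  Q = 129 + 152 + 3·1267 = 4082
Policy B (A + 7):
  A = 152 + 7 = 159
  J = 71
  P = 98 + 6·159 + 3·71 = 1265
  Q = 129 + 159 + 3·1265 = 4083
Q: 4082 − 4083 = -1

-1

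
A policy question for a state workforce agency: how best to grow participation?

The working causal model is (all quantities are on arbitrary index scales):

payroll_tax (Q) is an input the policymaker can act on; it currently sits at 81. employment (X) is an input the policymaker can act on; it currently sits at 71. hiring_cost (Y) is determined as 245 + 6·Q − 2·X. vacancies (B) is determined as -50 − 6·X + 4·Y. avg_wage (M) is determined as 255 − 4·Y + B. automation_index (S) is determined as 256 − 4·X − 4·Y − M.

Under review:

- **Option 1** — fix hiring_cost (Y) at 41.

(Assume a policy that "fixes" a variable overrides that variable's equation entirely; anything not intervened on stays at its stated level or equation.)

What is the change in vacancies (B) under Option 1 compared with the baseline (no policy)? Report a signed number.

-2192

Baseline:
  Q = 81
  X = 71
  Y = 245 + 6·81 − 2·71 = 589
  B = -50 − 6·71 + 4·589 = 1880
Option 1 (Y := 41):
  Q = 81
  X = 71
  Y = 41
  B = -50 − 6·71 + 4·41 = -312
Change in B: -312 − 1880 = -2192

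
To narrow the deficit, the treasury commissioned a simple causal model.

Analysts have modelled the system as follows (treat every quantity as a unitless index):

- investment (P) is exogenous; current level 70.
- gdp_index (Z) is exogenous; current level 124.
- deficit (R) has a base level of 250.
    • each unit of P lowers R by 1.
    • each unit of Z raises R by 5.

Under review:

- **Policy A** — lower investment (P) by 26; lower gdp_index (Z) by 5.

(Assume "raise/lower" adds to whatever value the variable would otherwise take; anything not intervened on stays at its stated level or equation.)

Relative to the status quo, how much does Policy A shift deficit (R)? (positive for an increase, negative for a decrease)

Baseline:
  P = 70
  Z = 124
  R = 250 − 70 + 5·124 = 800
Policy A (P − 26, Z − 5):
  P = 70 − 26 = 44
  Z = 124 − 5 = 119
  R = 250 − 44 + 5·119 = 801
Change in R: 801 − 800 = 1

1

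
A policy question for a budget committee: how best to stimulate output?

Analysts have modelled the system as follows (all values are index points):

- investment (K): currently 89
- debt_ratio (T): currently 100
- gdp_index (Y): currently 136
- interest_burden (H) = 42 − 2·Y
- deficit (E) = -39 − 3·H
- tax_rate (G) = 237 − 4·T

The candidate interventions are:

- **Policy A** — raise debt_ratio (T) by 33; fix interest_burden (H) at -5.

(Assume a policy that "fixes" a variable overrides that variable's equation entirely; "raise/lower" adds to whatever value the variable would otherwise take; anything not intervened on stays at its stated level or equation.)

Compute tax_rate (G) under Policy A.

-295

Policy A (T + 33, H := -5):
  T = 100 + 33 = 133
  G = 237 − 4·133 = -295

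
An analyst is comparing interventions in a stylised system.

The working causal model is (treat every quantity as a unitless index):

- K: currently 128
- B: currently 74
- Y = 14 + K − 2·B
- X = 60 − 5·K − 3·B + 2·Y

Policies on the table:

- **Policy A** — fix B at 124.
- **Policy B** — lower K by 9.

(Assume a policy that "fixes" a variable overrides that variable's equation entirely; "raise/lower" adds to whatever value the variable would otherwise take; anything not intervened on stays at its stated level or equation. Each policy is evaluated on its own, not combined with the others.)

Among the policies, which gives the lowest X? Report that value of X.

-1164

Policy A (B := 124):
  K = 128
  B = 124
  Y = 14 + 128 − 2·124 = -106
  X = 60 − 5·128 − 3·124 + 2·(-106) = -1164
Policy B (K − 9):
  K = 128 − 9 = 119
  B = 74
  Y = 14 + 119 − 2·74 = -15
  X = 60 − 5·119 − 3·74 + 2·(-15) = -787
Comparing — Policy A: X=-1164, Policy B: X=-787. Lowest is -1164 (Policy A).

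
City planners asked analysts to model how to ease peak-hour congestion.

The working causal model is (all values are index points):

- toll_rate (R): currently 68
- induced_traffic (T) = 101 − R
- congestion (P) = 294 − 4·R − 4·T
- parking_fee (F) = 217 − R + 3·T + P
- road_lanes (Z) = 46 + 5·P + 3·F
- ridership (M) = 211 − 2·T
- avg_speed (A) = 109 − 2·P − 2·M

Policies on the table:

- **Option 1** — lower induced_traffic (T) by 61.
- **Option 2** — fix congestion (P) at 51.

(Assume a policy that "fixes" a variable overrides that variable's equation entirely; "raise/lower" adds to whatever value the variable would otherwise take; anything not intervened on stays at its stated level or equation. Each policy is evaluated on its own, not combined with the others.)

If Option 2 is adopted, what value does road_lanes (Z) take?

Option 2 (P := 51):
  R = 68
  T = 101 − 68 = 33
  P = 51
  F = 217 − 68 + 3·33 + 51 = 299
  Z = 46 + 5·51 + 3·299 = 1198

1198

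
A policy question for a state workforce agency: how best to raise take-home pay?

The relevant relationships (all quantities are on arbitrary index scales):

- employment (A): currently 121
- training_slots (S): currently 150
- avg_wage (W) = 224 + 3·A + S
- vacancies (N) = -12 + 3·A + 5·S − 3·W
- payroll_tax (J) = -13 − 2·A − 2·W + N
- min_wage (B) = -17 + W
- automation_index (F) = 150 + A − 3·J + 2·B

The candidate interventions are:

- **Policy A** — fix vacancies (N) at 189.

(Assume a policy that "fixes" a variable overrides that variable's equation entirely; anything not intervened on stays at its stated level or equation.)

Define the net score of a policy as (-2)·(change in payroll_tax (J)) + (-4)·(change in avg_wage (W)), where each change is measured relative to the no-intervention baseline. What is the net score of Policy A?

-2598

Baseline:
  A = 121
  S = 150
  W = 224 + 3·121 + 150 = 737
  N = -12 + 3·121 + 5·150 − 3·737 = -1110
  J = -13 − 2·121 − 2·737 + (-1110) = -2839
Policy A (N := 189):
  A = 121
  S = 150
  W = 224 + 3·121 + 150 = 737
  N = 189
  J = -13 − 2·121 − 2·737 + 189 = -1540
ΔJ = -1540 − (-2839) = 1299; ΔW = 737 − 737 = 0
Score = (-2)·1299 + (-4)·0 = -2598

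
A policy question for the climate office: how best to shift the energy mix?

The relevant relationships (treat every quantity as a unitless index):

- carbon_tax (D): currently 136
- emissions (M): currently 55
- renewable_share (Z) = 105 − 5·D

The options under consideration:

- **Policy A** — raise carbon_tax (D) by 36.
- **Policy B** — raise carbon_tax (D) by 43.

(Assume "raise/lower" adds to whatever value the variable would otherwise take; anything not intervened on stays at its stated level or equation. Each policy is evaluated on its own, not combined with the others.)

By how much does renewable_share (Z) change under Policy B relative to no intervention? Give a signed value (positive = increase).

Baseline:
  D = 136
  Z = 105 − 5·136 = -575
Policy B (D + 43):
  D = 136 + 43 = 179
  Z = 105 − 5·179 = -790
Change in Z: -790 − (-575) = -215

-215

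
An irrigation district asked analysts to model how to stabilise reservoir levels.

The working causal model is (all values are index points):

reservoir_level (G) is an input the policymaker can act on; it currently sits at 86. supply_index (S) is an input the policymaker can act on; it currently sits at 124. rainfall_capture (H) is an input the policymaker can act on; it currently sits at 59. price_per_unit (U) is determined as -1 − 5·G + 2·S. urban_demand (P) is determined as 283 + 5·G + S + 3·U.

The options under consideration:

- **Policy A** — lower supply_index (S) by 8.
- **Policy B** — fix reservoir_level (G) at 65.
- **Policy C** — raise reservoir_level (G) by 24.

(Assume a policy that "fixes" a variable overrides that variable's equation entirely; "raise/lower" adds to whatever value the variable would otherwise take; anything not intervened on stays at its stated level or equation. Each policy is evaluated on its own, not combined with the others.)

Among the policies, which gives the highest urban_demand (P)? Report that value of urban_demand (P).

498

Policy A (S − 8):
  G = 86
  S = 124 − 8 = 116
  U = -1 − 5·86 + 2·116 = -199
  P = 283 + 5·86 + 116 + 3·(-199) = 232
Policy B (G := 65):
  G = 65
  S = 124
  U = -1 − 5·65 + 2·124 = -78
  P = 283 + 5·65 + 124 + 3·(-78) = 498
Policy C (G + 24):
  G = 86 + 24 = 110
  S = 124
  U = -1 − 5·110 + 2·124 = -303
  P = 283 + 5·110 + 124 + 3·(-303) = 48
Comparing — Policy A: P=232, Policy B: P=498, Policy C: P=48. Highest is 498 (Policy B).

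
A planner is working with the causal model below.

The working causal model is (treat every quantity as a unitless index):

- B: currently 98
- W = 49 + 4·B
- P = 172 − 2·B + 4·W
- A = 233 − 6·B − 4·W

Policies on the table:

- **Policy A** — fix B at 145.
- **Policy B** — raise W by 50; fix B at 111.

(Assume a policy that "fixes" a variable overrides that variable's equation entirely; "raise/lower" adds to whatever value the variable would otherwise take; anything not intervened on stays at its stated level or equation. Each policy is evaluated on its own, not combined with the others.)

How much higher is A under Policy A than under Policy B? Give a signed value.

-548

Policy A (B := 145):
  B = 145
  W = 49 + 4·145 = 629
  A = 233 − 6·145 − 4·629 = -3153
Policy B (W + 50, B := 111):
  B = 111
  W = 49 + 4·111 (+50 from intervention) = 543
  A = 233 − 6·111 − 4·543 = -2605
A: -3153 − (-2605) = -548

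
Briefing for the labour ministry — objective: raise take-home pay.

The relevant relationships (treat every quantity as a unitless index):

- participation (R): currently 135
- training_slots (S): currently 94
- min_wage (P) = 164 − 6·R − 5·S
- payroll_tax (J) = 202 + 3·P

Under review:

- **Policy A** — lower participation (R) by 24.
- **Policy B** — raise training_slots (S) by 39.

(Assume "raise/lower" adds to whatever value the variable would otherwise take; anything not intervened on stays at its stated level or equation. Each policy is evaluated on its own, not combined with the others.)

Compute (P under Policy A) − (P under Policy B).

339

Policy A (R − 24):
  R = 135 − 24 = 111
  S = 94
  P = 164 − 6·111 − 5·94 = -972
Policy B (S + 39):
  R = 135
  S = 94 + 39 = 133
  P = 164 − 6·135 − 5·133 = -1311
P: -972 − (-1311) = 339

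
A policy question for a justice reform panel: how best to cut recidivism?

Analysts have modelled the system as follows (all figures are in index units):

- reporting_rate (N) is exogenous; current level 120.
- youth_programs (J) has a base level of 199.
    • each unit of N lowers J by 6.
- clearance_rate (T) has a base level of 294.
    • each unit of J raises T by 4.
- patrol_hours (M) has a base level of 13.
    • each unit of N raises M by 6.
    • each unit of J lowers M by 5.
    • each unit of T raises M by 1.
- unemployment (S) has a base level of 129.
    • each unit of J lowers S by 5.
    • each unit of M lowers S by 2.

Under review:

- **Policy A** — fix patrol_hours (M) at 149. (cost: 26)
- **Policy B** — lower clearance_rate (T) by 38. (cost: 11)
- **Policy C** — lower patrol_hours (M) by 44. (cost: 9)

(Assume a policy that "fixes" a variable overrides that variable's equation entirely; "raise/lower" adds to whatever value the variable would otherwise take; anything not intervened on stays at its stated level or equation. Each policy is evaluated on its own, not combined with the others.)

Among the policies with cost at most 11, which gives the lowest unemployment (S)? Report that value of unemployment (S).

Policy B (T − 38):
  N = 120
  J = 199 − 6·120 = -521
  T = 294 + 4·(-521) (−38 from intervention) = -1828
  M = 13 + 6·120 − 5·(-521) + (-1828) = 1510
  S = 129 − 5·(-521) − 2·1510 = -286
Policy C (M − 44):
  N = 120
  J = 199 − 6·120 = -521
  T = 294 + 4·(-521) = -1790
  M = 13 + 6·120 − 5·(-521) + (-1790) (−44 from intervention) = 1504
  S = 129 − 5·(-521) − 2·1504 = -274
Comparing — Policy B: S=-286, Policy C: S=-274. Lowest is -286 (Policy B).

-286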